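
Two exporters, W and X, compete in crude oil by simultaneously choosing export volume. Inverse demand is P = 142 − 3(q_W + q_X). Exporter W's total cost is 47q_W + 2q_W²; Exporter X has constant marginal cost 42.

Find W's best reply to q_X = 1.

Exporter W's profit: π = q_W(142 − 3(q_W + q_X)) − 47q_W − 2q_W².
∂π/∂q_W = 95 − 10q_W − 3q_X = 0, so q_W = 9.5 − 0.3q_X.
At q_X = 1: q_W = 9.5 − 0.3·1 = 9.2.

9.2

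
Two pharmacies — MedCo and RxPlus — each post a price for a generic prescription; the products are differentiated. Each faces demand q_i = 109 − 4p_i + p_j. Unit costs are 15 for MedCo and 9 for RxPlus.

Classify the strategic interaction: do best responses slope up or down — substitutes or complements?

MedCo's profit: π = (p_{MedCo} − 15)(109 − 4p_{MedCo} + p_{RxPlus}).
∂π/∂p_{MedCo} = 169 − 8p_{MedCo} + p_{RxPlus} = 0 ⇒ p_{MedCo} = 21.125 + 0.125p_{RxPlus}.
The best-response slope dp_{MedCo}/dp_{RxPlus} = 0.125 > 0: the reaction function is upward-sloping, so the choices are strategic complements.

strategic complements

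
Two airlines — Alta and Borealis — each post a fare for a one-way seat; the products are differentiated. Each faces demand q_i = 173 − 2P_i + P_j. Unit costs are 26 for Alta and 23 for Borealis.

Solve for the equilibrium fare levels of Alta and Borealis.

Alta's profit: π = (P_{Alta} − 26)(173 − 2P_{Alta} + P_{Borealis}).
∂π/∂P_{Alta} = 225 − 4P_{Alta} + P_{Borealis} = 0 ⇒ P_{Alta} = 56.25 + 0.25P_{Borealis}.
Similarly P_{Borealis} = 54.75 + 0.25P_{Alta}.
Solving the two reaction functions simultaneously: (1 − (0.25)(0.25))P_{Alta} = 56.25 + 0.25·54.75, so 0.9375P_{Alta} = 69.9375 and P_{Alta} = 74.6.
Then P_{Borealis} = 54.75 + 0.25·74.6 = 73.4.

74.6, 73.4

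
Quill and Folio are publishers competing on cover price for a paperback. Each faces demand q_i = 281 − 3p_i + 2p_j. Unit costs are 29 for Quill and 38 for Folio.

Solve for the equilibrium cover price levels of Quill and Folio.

93.6875, 97.0625

Quill's profit: π = (p_{Quill} − 29)(281 − 3p_{Quill} + 2p_{Folio}).
∂π/∂p_{Quill} = 368 − 6p_{Quill} + 2p_{Folio} = 0 ⇒ p_{Quill} = 184/3 + (1/3)p_{Folio}.
Similarly p_{Folio} = 395/6 + (1/3)p_{Quill}.
Plugging p_{Folio} into Quill's best response: p_{Quill} = 184/3 + (1/3)(395/6 + (1/3)p_{Quill}) ⇒ (8/9)p_{Quill} = 1499/18, so p_{Quill} = 93.6875.
Then p_{Folio} = 395/6 + (1/3)·93.6875 = 97.0625.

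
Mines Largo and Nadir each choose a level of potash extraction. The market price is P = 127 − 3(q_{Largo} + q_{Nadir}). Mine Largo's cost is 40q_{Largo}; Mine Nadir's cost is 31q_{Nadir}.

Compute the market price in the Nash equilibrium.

Mine Largo's profit: π = q_{Largo}(127 − 3(q_{Largo} + q_{Nadir})) − 40q_{Largo}.
∂π/∂q_{Largo} = 87 − 6q_{Largo} − 3q_{Nadir} = 0, so q_{Largo} = 14.5 − 0.5q_{Nadir}.
By the same steps for Nadir: q_{Nadir} = 16 − 0.5q_{Largo}.
Plugging q_{Nadir} into Largo's best response: q_{Largo} = 14.5 − 0.5(16 − 0.5q_{Largo}) ⇒ 0.75q_{Largo} = 6.5, so q_{Largo} = 26/3.
Then q_{Nadir} = 16 − 0.5·(26/3) = 35/3.
Equilibrium price: P = 127 − 3·(61/3) = 66.

66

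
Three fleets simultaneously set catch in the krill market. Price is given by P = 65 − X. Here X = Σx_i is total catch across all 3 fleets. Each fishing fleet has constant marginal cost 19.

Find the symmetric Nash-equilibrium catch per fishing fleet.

11.5

A representative fishing fleet's profit is π_i = x_i(65 − X) − 19x_i, with X = x_i + Σ_{j≠i} x_j.
First-order condition: 46 − 2x_i − Σ_{j≠i} x_j = 0.
Imposing symmetry (x_j = x for all j) turns Σ_{j≠i} x_j into 2x, so 46 = 4x and x = 11.5.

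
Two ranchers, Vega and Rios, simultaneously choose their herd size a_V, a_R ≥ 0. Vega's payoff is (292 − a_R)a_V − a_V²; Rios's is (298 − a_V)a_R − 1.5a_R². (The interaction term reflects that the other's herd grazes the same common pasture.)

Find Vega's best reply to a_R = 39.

Expanding Vega's payoff: 292a_V − a_Ra_V − a_V².
∂π/∂a_V = 292 − a_R − 2a_V = 0, so a_V = 146 − 0.5a_R.
At a_R = 39: a_V = 146 − 0.5·39 = 126.5.

126.5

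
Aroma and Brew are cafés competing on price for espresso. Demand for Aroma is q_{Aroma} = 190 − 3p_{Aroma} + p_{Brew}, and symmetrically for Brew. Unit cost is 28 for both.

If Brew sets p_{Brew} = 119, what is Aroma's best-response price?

Aroma's profit: π = (p_{Aroma} − 28)(190 − 3p_{Aroma} + p_{Brew}).
∂π/∂p_{Aroma} = 274 − 6p_{Aroma} + p_{Brew} = 0 ⇒ p_{Aroma} = 137/3 + (1/6)p_{Brew}.
At p_{Brew} = 119: p_{Aroma} = 137/3 + (1/6)·119 = 65.5.

65.5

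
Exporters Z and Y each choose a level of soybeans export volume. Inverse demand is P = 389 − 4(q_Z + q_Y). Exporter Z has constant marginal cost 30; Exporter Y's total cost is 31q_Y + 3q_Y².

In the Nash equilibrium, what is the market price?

179.75

Exporter Z's profit: π = q_Z(389 − 4(q_Z + q_Y)) − 30q_Z.
∂π/∂q_Z = 359 − 8q_Z − 4q_Y = 0, so q_Z = 44.875 − 0.5q_Y.
For Y: ∂π/∂q_Y = 358 − 14q_Y − 4q_Z = 0 ⇒ q_Y = 179/7 − (2/7)q_Z.
Substituting the second reaction function into the first: q_Z = 44.875 − 0.5(179/7 − (2/7)q_Z), which gives (6/7)q_Z = 1797/56 ⇒ q_Z = 37.4375.
Then q_Y = 179/7 − (2/7)·37.4375 = 14.875.
Equilibrium price: P = 389 − 4·52.3125 = 179.75.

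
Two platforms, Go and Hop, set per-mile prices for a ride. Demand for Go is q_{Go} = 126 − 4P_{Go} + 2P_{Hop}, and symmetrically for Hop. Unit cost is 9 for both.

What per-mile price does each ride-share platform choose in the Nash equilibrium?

Go's profit: π = (P_{Go} − 9)(126 − 4P_{Go} + 2P_{Hop}).
∂π/∂P_{Go} = 162 − 8P_{Go} + 2P_{Hop} = 0 ⇒ P_{Go} = 20.25 + 0.25P_{Hop}.
By symmetry P_{Hop} = P_{Go}; substituting into the reaction function, 0.75P_{Go} = 20.25 and P_{Go} = 27.

27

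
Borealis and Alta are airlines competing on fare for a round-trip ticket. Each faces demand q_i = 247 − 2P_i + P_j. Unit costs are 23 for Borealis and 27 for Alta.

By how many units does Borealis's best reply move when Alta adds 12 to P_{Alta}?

Borealis's profit: π = (P_{Borealis} − 23)(247 − 2P_{Borealis} + P_{Alta}).
∂π/∂P_{Borealis} = 293 − 4P_{Borealis} + P_{Alta} = 0 ⇒ P_{Borealis} = 73.25 + 0.25P_{Alta}.
The reaction-function slope is 0.25, so a 12-unit rise in P_{Alta} moves P_{Borealis} by 0.25 × 12 = 3. Borealis's best response rises — the actions are strategic complements.

3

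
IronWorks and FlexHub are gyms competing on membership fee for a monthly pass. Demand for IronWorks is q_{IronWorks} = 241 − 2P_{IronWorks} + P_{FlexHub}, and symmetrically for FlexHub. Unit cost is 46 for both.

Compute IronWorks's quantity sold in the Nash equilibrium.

130

IronWorks's profit: π = (P_{IronWorks} − 46)(241 − 2P_{IronWorks} + P_{FlexHub}).
∂π/∂P_{IronWorks} = 333 − 4P_{IronWorks} + P_{FlexHub} = 0 ⇒ P_{IronWorks} = 83.25 + 0.25P_{FlexHub}.
Setting P_{IronWorks} = P_{FlexHub} in the reaction function: P_{IronWorks} = 83.25 + 0.25P_{IronWorks}, so P_{IronWorks} = 83.25 / 0.75 = 111.
q_{IronWorks} = 241 − 2·111 + 111 = 130.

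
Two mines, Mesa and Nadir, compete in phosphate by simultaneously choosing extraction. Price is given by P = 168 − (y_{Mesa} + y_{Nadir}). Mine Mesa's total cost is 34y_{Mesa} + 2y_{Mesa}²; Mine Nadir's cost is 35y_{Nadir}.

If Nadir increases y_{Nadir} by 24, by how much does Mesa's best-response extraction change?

-4

Mine Mesa's profit: π = y_{Mesa}(168 − (y_{Mesa} + y_{Nadir})) − 34y_{Mesa} − 2y_{Mesa}².
∂π/∂y_{Mesa} = 134 − 6y_{Mesa} − y_{Nadir} = 0, so y_{Mesa} = 67/3 − (1/6)y_{Nadir}.
The reaction-function slope is −1/6, so a 24-unit rise in y_{Nadir} moves y_{Mesa} by −1/6 × 24 = −4. Mesa's best response falls — the actions are strategic substitutes.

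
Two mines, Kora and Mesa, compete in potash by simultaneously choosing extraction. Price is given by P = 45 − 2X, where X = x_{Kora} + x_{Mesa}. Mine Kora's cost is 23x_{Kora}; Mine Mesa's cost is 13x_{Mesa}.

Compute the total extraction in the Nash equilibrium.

9

Mine Kora's profit: π = x_{Kora}(45 − 2(x_{Kora} + x_{Mesa})) − 23x_{Kora}.
∂π/∂x_{Kora} = 22 − 4x_{Kora} − 2x_{Mesa} = 0, so x_{Kora} = 5.5 − 0.5x_{Mesa}.
By the same steps for Mesa: x_{Mesa} = 8 − 0.5x_{Kora}.
Solving the two reaction functions simultaneously: (1 − (−0.5)(−0.5))x_{Kora} = 5.5 − 0.5·8, so 0.75x_{Kora} = 1.5 and x_{Kora} = 2.
Then x_{Mesa} = 8 − 0.5·2 = 7.
Total extraction: 2 + 7 = 9.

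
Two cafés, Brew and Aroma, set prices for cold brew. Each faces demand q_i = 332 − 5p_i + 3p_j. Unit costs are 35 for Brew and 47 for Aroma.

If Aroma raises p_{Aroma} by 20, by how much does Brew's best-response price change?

6

Brew's profit: π = (p_{Brew} − 35)(332 − 5p_{Brew} + 3p_{Aroma}).
∂π/∂p_{Brew} = 507 − 10p_{Brew} + 3p_{Aroma} = 0 ⇒ p_{Brew} = 50.7 + 0.3p_{Aroma}.
The reaction-function slope is 0.3, so a 20-unit rise in p_{Aroma} moves p_{Brew} by 0.3 × 20 = 6. Brew's best response rises — the actions are strategic complements.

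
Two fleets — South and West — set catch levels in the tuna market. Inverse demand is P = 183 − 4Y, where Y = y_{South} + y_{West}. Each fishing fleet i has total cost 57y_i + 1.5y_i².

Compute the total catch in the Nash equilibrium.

16.8

Fishing fleet South's profit: π = y_{South}(183 − 4(y_{South} + y_{West})) − 57y_{South} − 1.5y_{South}².
∂π/∂y_{South} = 126 − 11y_{South} − 4y_{West} = 0, so y_{South} = 126/11 − (4/11)y_{West}.
The game is symmetric, so in equilibrium y_{West} = y_{South}: the reaction function gives (15/11)y_{South} = 126/11, hence y_{South} = 8.4.
Total catch: 8.4 + 8.4 = 16.8.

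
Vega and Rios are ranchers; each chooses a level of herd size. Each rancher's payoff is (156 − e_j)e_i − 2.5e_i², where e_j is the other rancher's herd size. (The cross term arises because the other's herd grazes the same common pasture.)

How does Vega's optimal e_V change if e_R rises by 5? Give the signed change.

Vega's payoff is (156 − e_R)e_V − 2.5e_V².
∂π/∂e_V = 156 − e_R − 5e_V = 0, so e_V = 31.2 − 0.2e_R.
The reaction-function slope is −0.2, so a 5-unit rise in e_R moves e_V by −0.2 × 5 = −1. Vega's best response falls — the actions are strategic substitutes.

-1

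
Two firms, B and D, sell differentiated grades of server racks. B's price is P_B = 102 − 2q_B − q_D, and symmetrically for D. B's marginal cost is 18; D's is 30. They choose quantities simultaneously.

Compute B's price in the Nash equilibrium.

Firm B's profit: π = q_B(102 − 2q_B − q_D) − 18q_B.
∂π/∂q_B = 84 − 4q_B − q_D = 0 ⇒ q_B = 21 − 0.25q_D.
Similarly q_D = 18 − 0.25q_B.
Substituting the second reaction function into the first: q_B = 21 − 0.25(18 − 0.25q_B), which gives 0.9375q_B = 16.5 ⇒ q_B = 17.6.
Then q_D = 18 − 0.25·17.6 = 13.6.
P_B = 102 − 2·17.6 − 13.6 = 53.2.

53.2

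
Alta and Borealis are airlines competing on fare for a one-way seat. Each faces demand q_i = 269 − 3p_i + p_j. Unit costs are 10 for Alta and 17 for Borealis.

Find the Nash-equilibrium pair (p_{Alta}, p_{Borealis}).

Alta's profit: π = (p_{Alta} − 10)(269 − 3p_{Alta} + p_{Borealis}).
∂π/∂p_{Alta} = 299 − 6p_{Alta} + p_{Borealis} = 0 ⇒ p_{Alta} = 299/6 + (1/6)p_{Borealis}.
Similarly p_{Borealis} = 160/3 + (1/6)p_{Alta}.
Solving the two reaction functions simultaneously: (1 − (1/6)(1/6))p_{Alta} = 299/6 + (1/6)·(160/3), so (35/36)p_{Alta} = 1057/18 and p_{Alta} = 60.4.
Then p_{Borealis} = 160/3 + (1/6)·60.4 = 63.4.

60.4, 63.4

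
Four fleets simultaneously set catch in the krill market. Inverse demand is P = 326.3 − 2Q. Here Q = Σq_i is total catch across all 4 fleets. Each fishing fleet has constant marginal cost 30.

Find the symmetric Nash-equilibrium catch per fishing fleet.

A representative fishing fleet's profit is π_i = q_i(326.3 − 2Q) − 30q_i, with Q = q_i + Σ_{j≠i} q_j.
First-order condition: 296.3 − 4q_i − 2Σ_{j≠i} q_j = 0.
With identical fishing fleets, set every q_j = q: then 296.3 − 4q − 6q = 0, i.e. q = 296.3/10 = 29.63.

29.63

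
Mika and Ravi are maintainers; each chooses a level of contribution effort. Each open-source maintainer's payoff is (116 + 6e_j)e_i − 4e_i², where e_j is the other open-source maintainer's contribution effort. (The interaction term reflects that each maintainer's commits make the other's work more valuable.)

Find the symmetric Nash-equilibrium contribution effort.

Mika's payoff is (116 + 6e_R)e_M − 4e_M².
∂π/∂e_M = 116 + 6e_R − 8e_M = 0, so e_M = 14.5 + 0.75e_R.
By symmetry e_R = e_M; substituting into the reaction function, 0.25e_M = 14.5 and e_M = 58.

58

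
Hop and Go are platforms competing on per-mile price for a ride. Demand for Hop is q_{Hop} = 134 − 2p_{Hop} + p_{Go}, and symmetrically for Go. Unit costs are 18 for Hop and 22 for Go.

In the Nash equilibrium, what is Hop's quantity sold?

Hop's profit: π = (p_{Hop} − 18)(134 − 2p_{Hop} + p_{Go}).
∂π/∂p_{Hop} = 170 − 4p_{Hop} + p_{Go} = 0 ⇒ p_{Hop} = 42.5 + 0.25p_{Go}.
Similarly p_{Go} = 44.5 + 0.25p_{Hop}.
Solving the two reaction functions simultaneously: (1 − (0.25)(0.25))p_{Hop} = 42.5 + 0.25·44.5, so 0.9375p_{Hop} = 53.625 and p_{Hop} = 57.2.
Then p_{Go} = 44.5 + 0.25·57.2 = 58.8.
q_{Hop} = 134 − 2·57.2 + 58.8 = 78.4.

78.4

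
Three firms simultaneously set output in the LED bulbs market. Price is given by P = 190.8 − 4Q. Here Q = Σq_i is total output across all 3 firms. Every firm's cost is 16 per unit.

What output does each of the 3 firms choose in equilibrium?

10.925

A representative firm's profit is π_i = q_i(190.8 − 4Q) − 16q_i, with Q = q_i + Σ_{j≠i} q_j.
First-order condition: 174.8 − 8q_i − 4Σ_{j≠i} q_j = 0.
Imposing symmetry (q_j = q for all j) turns Σ_{j≠i} q_j into 2q, so 174.8 = 16q and q = 10.925.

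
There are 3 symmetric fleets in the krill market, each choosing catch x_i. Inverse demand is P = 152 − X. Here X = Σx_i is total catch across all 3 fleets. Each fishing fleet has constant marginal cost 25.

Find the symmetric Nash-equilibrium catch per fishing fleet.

31.75

A representative fishing fleet's profit is π_i = x_i(152 − X) − 25x_i, with X = x_i + Σ_{j≠i} x_j.
First-order condition: 127 − 2x_i − Σ_{j≠i} x_j = 0.
In a symmetric equilibrium every fishing fleet chooses the same x, so Σ_{j≠i} x_j = 2x. The condition becomes 127 − 4x = 0, giving x = 127/4 = 31.75.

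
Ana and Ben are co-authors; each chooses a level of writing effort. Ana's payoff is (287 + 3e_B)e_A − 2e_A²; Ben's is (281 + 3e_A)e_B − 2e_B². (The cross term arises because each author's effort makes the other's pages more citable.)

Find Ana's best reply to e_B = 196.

218.75

Expanding Ana's payoff: 287e_A + 3e_Be_A − 2e_A².
∂π/∂e_A = 287 + 3e_B − 4e_A = 0, so e_A = 71.75 + 0.75e_B.
At e_B = 196: e_A = 71.75 + 0.75·196 = 218.75.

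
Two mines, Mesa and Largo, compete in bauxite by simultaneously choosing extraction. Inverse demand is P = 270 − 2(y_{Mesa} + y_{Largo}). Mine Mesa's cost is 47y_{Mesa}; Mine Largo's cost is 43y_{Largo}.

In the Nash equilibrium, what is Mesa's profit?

Mine Mesa's profit: π = y_{Mesa}(270 − 2(y_{Mesa} + y_{Largo})) − 47y_{Mesa}.
∂π/∂y_{Mesa} = 223 − 4y_{Mesa} − 2y_{Largo} = 0, so y_{Mesa} = 55.75 − 0.5y_{Largo}.
By the same steps for Largo: y_{Largo} = 56.75 − 0.5y_{Mesa}.
Plugging y_{Largo} into Mesa's best response: y_{Mesa} = 55.75 − 0.5(56.75 − 0.5y_{Mesa}) ⇒ 0.75y_{Mesa} = 27.375, so y_{Mesa} = 36.5.
Then y_{Largo} = 56.75 − 0.5·36.5 = 38.5.
Price P = 270 − 2·75 = 120.
Mesa's profit: (120 − 47)·36.5 = 2664.5.

2664.5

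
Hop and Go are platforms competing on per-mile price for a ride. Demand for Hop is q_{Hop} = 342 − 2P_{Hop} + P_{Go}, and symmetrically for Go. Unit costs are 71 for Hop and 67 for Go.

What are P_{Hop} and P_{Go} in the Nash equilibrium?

160.8, 159.2

Hop's profit: π = (P_{Hop} − 71)(342 − 2P_{Hop} + P_{Go}).
∂π/∂P_{Hop} = 484 − 4P_{Hop} + P_{Go} = 0 ⇒ P_{Hop} = 121 + 0.25P_{Go}.
Similarly P_{Go} = 119 + 0.25P_{Hop}.
Solving the two reaction functions simultaneously: (1 − (0.25)(0.25))P_{Hop} = 121 + 0.25·119, so 0.9375P_{Hop} = 150.75 and P_{Hop} = 160.8.
Then P_{Go} = 119 + 0.25·160.8 = 159.2.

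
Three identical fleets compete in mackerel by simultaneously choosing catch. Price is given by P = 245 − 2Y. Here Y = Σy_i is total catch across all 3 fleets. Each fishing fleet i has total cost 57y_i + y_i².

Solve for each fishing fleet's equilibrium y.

A representative fishing fleet's profit is π_i = y_i(245 − 2Y) − 57y_i − y_i², with Y = y_i + Σ_{j≠i} y_j.
First-order condition: 188 − 6y_i − 2Σ_{j≠i} y_j = 0.
In a symmetric equilibrium every fishing fleet chooses the same y, so Σ_{j≠i} y_j = 2y. The condition becomes 188 − 10y = 0, giving y = 188/10 = 18.8.

18.8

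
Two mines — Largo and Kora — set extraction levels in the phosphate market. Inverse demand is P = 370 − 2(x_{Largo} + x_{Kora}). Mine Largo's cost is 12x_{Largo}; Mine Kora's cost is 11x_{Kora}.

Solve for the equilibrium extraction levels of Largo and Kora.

Mine Largo's profit: π = x_{Largo}(370 − 2(x_{Largo} + x_{Kora})) − 12x_{Largo}.
∂π/∂x_{Largo} = 358 − 4x_{Largo} − 2x_{Kora} = 0, so x_{Largo} = 89.5 − 0.5x_{Kora}.
By the same steps for Kora: x_{Kora} = 89.75 − 0.5x_{Largo}.
Solving the two reaction functions simultaneously: (1 − (−0.5)(−0.5))x_{Largo} = 89.5 − 0.5·89.75, so 0.75x_{Largo} = 44.625 and x_{Largo} = 59.5.
Then x_{Kora} = 89.75 − 0.5·59.5 = 60.

59.5, 60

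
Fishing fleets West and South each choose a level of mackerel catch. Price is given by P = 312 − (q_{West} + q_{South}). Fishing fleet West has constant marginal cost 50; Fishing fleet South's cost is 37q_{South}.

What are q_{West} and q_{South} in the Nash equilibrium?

Fishing fleet West's profit: π = q_{West}(312 − (q_{West} + q_{South})) − 50q_{West}.
∂π/∂q_{West} = 262 − 2q_{West} − q_{South} = 0, so q_{West} = 131 − 0.5q_{South}.
By the same steps for South: q_{South} = 137.5 − 0.5q_{West}.
Substituting the second reaction function into the first: q_{West} = 131 − 0.5(137.5 − 0.5q_{West}), which gives 0.75q_{West} = 62.25 ⇒ q_{West} = 83.
Then q_{South} = 137.5 − 0.5·83 = 96.

83, 96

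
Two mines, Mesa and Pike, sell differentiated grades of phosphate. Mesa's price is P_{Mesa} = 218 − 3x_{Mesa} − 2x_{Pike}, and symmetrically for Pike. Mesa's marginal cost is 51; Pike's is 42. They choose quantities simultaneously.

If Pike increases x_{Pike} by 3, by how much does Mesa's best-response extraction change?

-1

Mine Mesa's profit: π = x_{Mesa}(218 − 3x_{Mesa} − 2x_{Pike}) − 51x_{Mesa}.
∂π/∂x_{Mesa} = 167 − 6x_{Mesa} − 2x_{Pike} = 0 ⇒ x_{Mesa} = 167/6 − (1/3)x_{Pike}.
The reaction-function slope is −1/3, so a 3-unit rise in x_{Pike} moves x_{Mesa} by −1/3 × 3 = −1. Mesa's best response falls — the actions are strategic substitutes.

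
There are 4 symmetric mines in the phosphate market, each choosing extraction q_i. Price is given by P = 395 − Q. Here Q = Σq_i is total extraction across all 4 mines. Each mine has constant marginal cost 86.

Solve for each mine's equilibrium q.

A representative mine's profit is π_i = q_i(395 − Q) − 86q_i, with Q = q_i + Σ_{j≠i} q_j.
First-order condition: 309 − 2q_i − Σ_{j≠i} q_j = 0.
In a symmetric equilibrium every mine chooses the same q, so Σ_{j≠i} q_j = 3q. The condition becomes 309 − 5q = 0, giving q = 309/5 = 61.8.

61.8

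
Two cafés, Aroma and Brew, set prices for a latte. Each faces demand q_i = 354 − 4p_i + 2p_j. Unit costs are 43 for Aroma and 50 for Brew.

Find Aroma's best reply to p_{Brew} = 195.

114.5

Aroma's profit: π = (p_{Aroma} − 43)(354 − 4p_{Aroma} + 2p_{Brew}).
∂π/∂p_{Aroma} = 526 − 8p_{Aroma} + 2p_{Brew} = 0 ⇒ p_{Aroma} = 65.75 + 0.25p_{Brew}.
At p_{Brew} = 195: p_{Aroma} = 65.75 + 0.25·195 = 114.5.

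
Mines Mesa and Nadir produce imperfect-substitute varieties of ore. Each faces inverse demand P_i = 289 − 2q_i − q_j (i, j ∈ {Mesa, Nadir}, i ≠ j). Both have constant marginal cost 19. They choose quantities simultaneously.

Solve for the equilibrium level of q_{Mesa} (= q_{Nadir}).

Mine Mesa's profit: π = q_{Mesa}(289 − 2q_{Mesa} − q_{Nadir}) − 19q_{Mesa}.
∂π/∂q_{Mesa} = 270 − 4q_{Mesa} − q_{Nadir} = 0 ⇒ q_{Mesa} = 67.5 − 0.25q_{Nadir}.
The game is symmetric, so in equilibrium q_{Nadir} = q_{Mesa}: the reaction function gives 1.25q_{Mesa} = 67.5, hence q_{Mesa} = 54.

54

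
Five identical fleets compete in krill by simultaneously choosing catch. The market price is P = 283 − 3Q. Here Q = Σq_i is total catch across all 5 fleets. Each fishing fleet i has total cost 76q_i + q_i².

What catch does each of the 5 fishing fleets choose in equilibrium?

A representative fishing fleet's profit is π_i = q_i(283 − 3Q) − 76q_i − q_i², with Q = q_i + Σ_{j≠i} q_j.
First-order condition: 207 − 8q_i − 3Σ_{j≠i} q_j = 0.
With identical fishing fleets, set every q_j = q: then 207 − 8q − 12q = 0, i.e. q = 207/20 = 10.35.

10.35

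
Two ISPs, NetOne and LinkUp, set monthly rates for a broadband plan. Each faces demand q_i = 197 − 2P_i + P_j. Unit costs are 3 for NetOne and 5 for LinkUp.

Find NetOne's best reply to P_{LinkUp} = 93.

74

NetOne's profit: π = (P_{NetOne} − 3)(197 − 2P_{NetOne} + P_{LinkUp}).
∂π/∂P_{NetOne} = 203 − 4P_{NetOne} + P_{LinkUp} = 0 ⇒ P_{NetOne} = 50.75 + 0.25P_{LinkUp}.
At P_{LinkUp} = 93: P_{NetOne} = 50.75 + 0.25·93 = 74.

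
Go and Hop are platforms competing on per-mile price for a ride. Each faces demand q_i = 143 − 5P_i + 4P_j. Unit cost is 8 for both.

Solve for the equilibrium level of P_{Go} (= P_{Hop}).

Go's profit: π = (P_{Go} − 8)(143 − 5P_{Go} + 4P_{Hop}).
∂π/∂P_{Go} = 183 − 10P_{Go} + 4P_{Hop} = 0 ⇒ P_{Go} = 18.3 + 0.4P_{Hop}.
Setting P_{Go} = P_{Hop} in the reaction function: P_{Go} = 18.3 + 0.4P_{Go}, so P_{Go} = 18.3 / 0.6 = 30.5.

30.5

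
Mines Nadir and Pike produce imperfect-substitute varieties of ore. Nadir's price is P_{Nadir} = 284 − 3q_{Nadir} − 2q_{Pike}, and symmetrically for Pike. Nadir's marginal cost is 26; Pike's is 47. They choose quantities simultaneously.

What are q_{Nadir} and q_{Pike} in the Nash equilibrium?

Mine Nadir's profit: π = q_{Nadir}(284 − 3q_{Nadir} − 2q_{Pike}) − 26q_{Nadir}.
∂π/∂q_{Nadir} = 258 − 6q_{Nadir} − 2q_{Pike} = 0 ⇒ q_{Nadir} = 43 − (1/3)q_{Pike}.
Similarly q_{Pike} = 39.5 − (1/3)q_{Nadir}.
Solving the two reaction functions simultaneously: (1 − (−1/3)(−1/3))q_{Nadir} = 43 − (1/3)·39.5, so (8/9)q_{Nadir} = 179/6 and q_{Nadir} = 33.5625.
Then q_{Pike} = 39.5 − (1/3)·33.5625 = 28.3125.

33.5625, 28.3125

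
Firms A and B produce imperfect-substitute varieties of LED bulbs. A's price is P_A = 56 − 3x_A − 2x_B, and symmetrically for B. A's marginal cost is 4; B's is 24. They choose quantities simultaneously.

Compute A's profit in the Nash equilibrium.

180.1875

Firm A's profit: π = x_A(56 − 3x_A − 2x_B) − 4x_A.
∂π/∂x_A = 52 − 6x_A − 2x_B = 0 ⇒ x_A = 26/3 − (1/3)x_B.
Similarly x_B = 16/3 − (1/3)x_A.
Solving the two reaction functions simultaneously: (1 − (−1/3)(−1/3))x_A = 26/3 − (1/3)·(16/3), so (8/9)x_A = 62/9 and x_A = 7.75.
Then x_B = 16/3 − (1/3)·7.75 = 2.75.
P_A = 56 − 3·7.75 − 2·2.75 = 27.25.
Profit = (27.25 − 4)·7.75 = 180.1875.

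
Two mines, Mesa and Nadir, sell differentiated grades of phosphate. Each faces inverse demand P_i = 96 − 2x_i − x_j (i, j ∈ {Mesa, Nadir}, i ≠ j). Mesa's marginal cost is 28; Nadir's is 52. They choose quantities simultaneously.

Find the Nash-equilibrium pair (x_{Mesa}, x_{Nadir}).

Mine Mesa's profit: π = x_{Mesa}(96 − 2x_{Mesa} − x_{Nadir}) − 28x_{Mesa}.
∂π/∂x_{Mesa} = 68 − 4x_{Mesa} − x_{Nadir} = 0 ⇒ x_{Mesa} = 17 − 0.25x_{Nadir}.
Similarly x_{Nadir} = 11 − 0.25x_{Mesa}.
Plugging x_{Nadir} into Mesa's best response: x_{Mesa} = 17 − 0.25(11 − 0.25x_{Mesa}) ⇒ 0.9375x_{Mesa} = 14.25, so x_{Mesa} = 15.2.
Then x_{Nadir} = 11 − 0.25·15.2 = 7.2.

15.2, 7.2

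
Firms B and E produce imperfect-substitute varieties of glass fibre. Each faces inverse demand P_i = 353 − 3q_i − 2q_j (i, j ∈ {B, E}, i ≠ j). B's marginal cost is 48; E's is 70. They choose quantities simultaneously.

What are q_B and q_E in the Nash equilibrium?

39.5, 34

Firm B's profit: π = q_B(353 − 3q_B − 2q_E) − 48q_B.
∂π/∂q_B = 305 − 6q_B − 2q_E = 0 ⇒ q_B = 305/6 − (1/3)q_E.
Similarly q_E = 283/6 − (1/3)q_B.
Solving the two reaction functions simultaneously: (1 − (−1/3)(−1/3))q_B = 305/6 − (1/3)·(283/6), so (8/9)q_B = 316/9 and q_B = 39.5.
Then q_E = 283/6 − (1/3)·39.5 = 34.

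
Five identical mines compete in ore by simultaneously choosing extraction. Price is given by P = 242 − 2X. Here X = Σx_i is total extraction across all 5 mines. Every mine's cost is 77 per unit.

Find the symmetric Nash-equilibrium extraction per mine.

13.75

A representative mine's profit is π_i = x_i(242 − 2X) − 77x_i, with X = x_i + Σ_{j≠i} x_j.
First-order condition: 165 − 4x_i − 2Σ_{j≠i} x_j = 0.
With identical mines, set every x_j = x: then 165 − 4x − 8x = 0, i.e. x = 165/12 = 13.75.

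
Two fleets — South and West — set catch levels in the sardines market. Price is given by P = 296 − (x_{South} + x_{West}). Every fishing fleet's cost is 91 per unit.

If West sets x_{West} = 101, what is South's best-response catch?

Fishing fleet South's profit: π = x_{South}(296 − (x_{South} + x_{West})) − 91x_{South}.
∂π/∂x_{South} = 205 − 2x_{South} − x_{West} = 0, so x_{South} = 102.5 − 0.5x_{West}.
At x_{West} = 101: x_{South} = 102.5 − 0.5·101 = 52.

52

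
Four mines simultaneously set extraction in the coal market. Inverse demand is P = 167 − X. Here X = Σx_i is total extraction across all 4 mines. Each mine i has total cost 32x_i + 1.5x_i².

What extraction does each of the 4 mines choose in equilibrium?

16.875

A representative mine's profit is π_i = x_i(167 − X) − 32x_i − 1.5x_i², with X = x_i + Σ_{j≠i} x_j.
First-order condition: 135 − 5x_i − Σ_{j≠i} x_j = 0.
In a symmetric equilibrium every mine chooses the same x, so Σ_{j≠i} x_j = 3x. The condition becomes 135 − 8x = 0, giving x = 135/8 = 16.875.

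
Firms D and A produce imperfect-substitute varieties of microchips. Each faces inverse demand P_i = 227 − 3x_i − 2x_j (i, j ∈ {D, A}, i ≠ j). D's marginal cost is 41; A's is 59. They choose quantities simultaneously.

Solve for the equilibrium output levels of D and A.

24.375, 19.875

Firm D's profit: π = x_D(227 − 3x_D − 2x_A) − 41x_D.
∂π/∂x_D = 186 − 6x_D − 2x_A = 0 ⇒ x_D = 31 − (1/3)x_A.
Similarly x_A = 28 − (1/3)x_D.
Solving the two reaction functions simultaneously: (1 − (−1/3)(−1/3))x_D = 31 − (1/3)·28, so (8/9)x_D = 65/3 and x_D = 24.375.
Then x_A = 28 − (1/3)·24.375 = 19.875.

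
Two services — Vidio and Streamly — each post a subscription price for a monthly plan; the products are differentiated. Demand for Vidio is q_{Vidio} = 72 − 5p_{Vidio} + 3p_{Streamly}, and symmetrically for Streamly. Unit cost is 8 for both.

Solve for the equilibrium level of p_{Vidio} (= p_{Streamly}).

Vidio's profit: π = (p_{Vidio} − 8)(72 − 5p_{Vidio} + 3p_{Streamly}).
∂π/∂p_{Vidio} = 112 − 10p_{Vidio} + 3p_{Streamly} = 0 ⇒ p_{Vidio} = 11.2 + 0.3p_{Streamly}.
Setting p_{Vidio} = p_{Streamly} in the reaction function: p_{Vidio} = 11.2 + 0.3p_{Vidio}, so p_{Vidio} = 11.2 / 0.7 = 16.

16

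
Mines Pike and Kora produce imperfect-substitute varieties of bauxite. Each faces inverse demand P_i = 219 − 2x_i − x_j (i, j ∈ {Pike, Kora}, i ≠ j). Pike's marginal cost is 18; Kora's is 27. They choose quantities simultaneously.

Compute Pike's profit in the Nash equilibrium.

Mine Pike's profit: π = x_{Pike}(219 − 2x_{Pike} − x_{Kora}) − 18x_{Pike}.
∂π/∂x_{Pike} = 201 − 4x_{Pike} − x_{Kora} = 0 ⇒ x_{Pike} = 50.25 − 0.25x_{Kora}.
Similarly x_{Kora} = 48 − 0.25x_{Pike}.
Solving the two reaction functions simultaneously: (1 − (−0.25)(−0.25))x_{Pike} = 50.25 − 0.25·48, so 0.9375x_{Pike} = 38.25 and x_{Pike} = 40.8.
Then x_{Kora} = 48 − 0.25·40.8 = 37.8.
P_{Pike} = 219 − 2·40.8 − 37.8 = 99.6.
Profit = (99.6 − 18)·40.8 = 3329.28.

3329.28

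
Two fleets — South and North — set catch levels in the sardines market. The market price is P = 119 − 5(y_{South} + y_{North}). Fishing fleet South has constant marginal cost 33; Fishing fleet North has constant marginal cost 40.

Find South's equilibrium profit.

192.2

Fishing fleet South's profit: π = y_{South}(119 − 5(y_{South} + y_{North})) − 33y_{South}.
∂π/∂y_{South} = 86 − 10y_{South} − 5y_{North} = 0, so y_{South} = 8.6 − 0.5y_{North}.
By the same steps for North: y_{North} = 7.9 − 0.5y_{South}.
Solving the two reaction functions simultaneously: (1 − (−0.5)(−0.5))y_{South} = 8.6 − 0.5·7.9, so 0.75y_{South} = 4.65 and y_{South} = 6.2.
Then y_{North} = 7.9 − 0.5·6.2 = 4.8.
Price P = 119 − 5·11 = 64.
South's profit: (64 − 33)·6.2 = 192.2.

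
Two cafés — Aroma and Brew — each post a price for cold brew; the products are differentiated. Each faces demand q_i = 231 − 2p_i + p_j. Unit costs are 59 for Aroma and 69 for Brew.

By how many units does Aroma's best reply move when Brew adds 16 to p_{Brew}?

4

Aroma's profit: π = (p_{Aroma} − 59)(231 − 2p_{Aroma} + p_{Brew}).
∂π/∂p_{Aroma} = 349 − 4p_{Aroma} + p_{Brew} = 0 ⇒ p_{Aroma} = 87.25 + 0.25p_{Brew}.
The reaction-function slope is 0.25, so a 16-unit rise in p_{Brew} moves p_{Aroma} by 0.25 × 16 = 4. Aroma's best response rises — the actions are strategic complements.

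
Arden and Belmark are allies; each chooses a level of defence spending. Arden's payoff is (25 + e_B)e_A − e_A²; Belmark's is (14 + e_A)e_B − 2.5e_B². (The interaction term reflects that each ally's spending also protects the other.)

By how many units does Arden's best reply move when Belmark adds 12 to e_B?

Expanding Arden's payoff: 25e_A + e_Be_A − e_A².
∂π/∂e_A = 25 + e_B − 2e_A = 0, so e_A = 12.5 + 0.5e_B.
The reaction-function slope is 0.5, so a 12-unit rise in e_B moves e_A by 0.5 × 12 = 6. Arden's best response rises — the actions are strategic complements.

6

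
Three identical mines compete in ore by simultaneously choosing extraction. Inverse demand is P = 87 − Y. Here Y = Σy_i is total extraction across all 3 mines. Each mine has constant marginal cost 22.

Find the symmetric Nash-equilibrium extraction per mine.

16.25

A representative mine's profit is π_i = y_i(87 − Y) − 22y_i, with Y = y_i + Σ_{j≠i} y_j.
First-order condition: 65 − 2y_i − Σ_{j≠i} y_j = 0.
Imposing symmetry (y_j = y for all j) turns Σ_{j≠i} y_j into 2y, so 65 = 4y and y = 16.25.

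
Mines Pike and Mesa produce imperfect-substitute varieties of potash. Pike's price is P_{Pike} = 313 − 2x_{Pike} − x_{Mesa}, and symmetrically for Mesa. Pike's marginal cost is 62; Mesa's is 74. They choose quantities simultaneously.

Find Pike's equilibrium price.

164

Mine Pike's profit: π = x_{Pike}(313 − 2x_{Pike} − x_{Mesa}) − 62x_{Pike}.
∂π/∂x_{Pike} = 251 − 4x_{Pike} − x_{Mesa} = 0 ⇒ x_{Pike} = 62.75 − 0.25x_{Mesa}.
Similarly x_{Mesa} = 59.75 − 0.25x_{Pike}.
Solving the two reaction functions simultaneously: (1 − (−0.25)(−0.25))x_{Pike} = 62.75 − 0.25·59.75, so 0.9375x_{Pike} = 47.8125 and x_{Pike} = 51.
Then x_{Mesa} = 59.75 − 0.25·51 = 47.
P_{Pike} = 313 − 2·51 − 47 = 164.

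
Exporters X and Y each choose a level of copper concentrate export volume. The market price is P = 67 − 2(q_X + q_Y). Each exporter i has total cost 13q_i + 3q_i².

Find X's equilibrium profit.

Exporter X's profit: π = q_X(67 − 2(q_X + q_Y)) − 13q_X − 3q_X².
∂π/∂q_X = 54 − 10q_X − 2q_Y = 0, so q_X = 5.4 − 0.2q_Y.
By symmetry q_Y = q_X; substituting into the reaction function, 1.2q_X = 5.4 and q_X = 4.5.
Price P = 67 − 2·9 = 49.
X's profit: (49 − 13)·4.5 − 3(4.5)² = 101.25.

101.25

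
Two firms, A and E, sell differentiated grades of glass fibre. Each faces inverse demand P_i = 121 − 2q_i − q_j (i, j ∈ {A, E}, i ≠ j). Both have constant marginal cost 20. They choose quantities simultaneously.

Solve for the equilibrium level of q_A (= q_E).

20.2

Firm A's profit: π = q_A(121 − 2q_A − q_E) − 20q_A.
∂π/∂q_A = 101 − 4q_A − q_E = 0 ⇒ q_A = 25.25 − 0.25q_E.
The game is symmetric, so in equilibrium q_E = q_A: the reaction function gives 1.25q_A = 25.25, hence q_A = 20.2.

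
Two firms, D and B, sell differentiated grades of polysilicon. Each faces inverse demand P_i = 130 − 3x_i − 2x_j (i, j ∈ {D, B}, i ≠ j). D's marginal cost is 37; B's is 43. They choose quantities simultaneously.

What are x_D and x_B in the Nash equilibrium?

Firm D's profit: π = x_D(130 − 3x_D − 2x_B) − 37x_D.
∂π/∂x_D = 93 − 6x_D − 2x_B = 0 ⇒ x_D = 15.5 − (1/3)x_B.
Similarly x_B = 14.5 − (1/3)x_D.
Plugging x_B into D's best response: x_D = 15.5 − (1/3)(14.5 − (1/3)x_D) ⇒ (8/9)x_D = 32/3, so x_D = 12.
Then x_B = 14.5 − (1/3)·12 = 10.5.

12, 10.5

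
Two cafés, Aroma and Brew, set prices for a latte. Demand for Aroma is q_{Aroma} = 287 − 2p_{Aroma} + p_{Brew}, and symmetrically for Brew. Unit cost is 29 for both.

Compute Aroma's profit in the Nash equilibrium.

14792

Aroma's profit: π = (p_{Aroma} − 29)(287 − 2p_{Aroma} + p_{Brew}).
∂π/∂p_{Aroma} = 345 − 4p_{Aroma} + p_{Brew} = 0 ⇒ p_{Aroma} = 86.25 + 0.25p_{Brew}.
The game is symmetric, so in equilibrium p_{Brew} = p_{Aroma}: the reaction function gives 0.75p_{Aroma} = 86.25, hence p_{Aroma} = 115.
q_{Aroma} = 287 − 2·115 + 115 = 172.
Profit = (115 − 29)·172 = 14792.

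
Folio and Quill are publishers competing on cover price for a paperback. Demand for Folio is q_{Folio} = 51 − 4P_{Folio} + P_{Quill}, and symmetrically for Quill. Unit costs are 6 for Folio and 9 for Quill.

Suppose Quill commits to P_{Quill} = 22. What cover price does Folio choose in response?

12.125

Folio's profit: π = (P_{Folio} − 6)(51 − 4P_{Folio} + P_{Quill}).
∂π/∂P_{Folio} = 75 − 8P_{Folio} + P_{Quill} = 0 ⇒ P_{Folio} = 9.375 + 0.125P_{Quill}.
At P_{Quill} = 22: P_{Folio} = 9.375 + 0.125·22 = 12.125.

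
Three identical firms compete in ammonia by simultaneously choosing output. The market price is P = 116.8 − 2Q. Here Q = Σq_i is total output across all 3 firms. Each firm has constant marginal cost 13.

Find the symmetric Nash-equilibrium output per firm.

A representative firm's profit is π_i = q_i(116.8 − 2Q) − 13q_i, with Q = q_i + Σ_{j≠i} q_j.
First-order condition: 103.8 − 4q_i − 2Σ_{j≠i} q_j = 0.
In a symmetric equilibrium every firm chooses the same q, so Σ_{j≠i} q_j = 2q. The condition becomes 103.8 − 8q = 0, giving q = 103.8/8 = 12.975.

12.975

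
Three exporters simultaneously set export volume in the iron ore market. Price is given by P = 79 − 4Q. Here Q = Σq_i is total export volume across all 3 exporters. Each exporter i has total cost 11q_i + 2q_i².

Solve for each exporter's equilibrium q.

3.4

A representative exporter's profit is π_i = q_i(79 − 4Q) − 11q_i − 2q_i², with Q = q_i + Σ_{j≠i} q_j.
First-order condition: 68 − 12q_i − 4Σ_{j≠i} q_j = 0.
In a symmetric equilibrium every exporter chooses the same q, so Σ_{j≠i} q_j = 2q. The condition becomes 68 − 20q = 0, giving q = 68/20 = 3.4.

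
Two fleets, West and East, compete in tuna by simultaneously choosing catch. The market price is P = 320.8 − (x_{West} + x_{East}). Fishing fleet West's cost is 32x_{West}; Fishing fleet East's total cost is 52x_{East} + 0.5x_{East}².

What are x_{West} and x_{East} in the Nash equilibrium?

Fishing fleet West's profit: π = x_{West}(320.8 − (x_{West} + x_{East})) − 32x_{West}.
∂π/∂x_{West} = 288.8 − 2x_{West} − x_{East} = 0, so x_{West} = 144.4 − 0.5x_{East}.
For East: ∂π/∂x_{East} = 268.8 − 3x_{East} − x_{West} = 0 ⇒ x_{East} = 89.6 − (1/3)x_{West}.
Substituting the second reaction function into the first: x_{West} = 144.4 − 0.5(89.6 − (1/3)x_{West}), which gives (5/6)x_{West} = 99.6 ⇒ x_{West} = 119.52.
Then x_{East} = 89.6 − (1/3)·119.52 = 49.76.

119.52, 49.76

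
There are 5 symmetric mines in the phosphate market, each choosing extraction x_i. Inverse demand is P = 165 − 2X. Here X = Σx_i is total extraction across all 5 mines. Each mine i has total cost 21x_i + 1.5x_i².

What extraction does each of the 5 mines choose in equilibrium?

A representative mine's profit is π_i = x_i(165 − 2X) − 21x_i − 1.5x_i², with X = x_i + Σ_{j≠i} x_j.
First-order condition: 144 − 7x_i − 2Σ_{j≠i} x_j = 0.
In a symmetric equilibrium every mine chooses the same x, so Σ_{j≠i} x_j = 4x. The condition becomes 144 − 15x = 0, giving x = 144/15 = 9.6.

9.6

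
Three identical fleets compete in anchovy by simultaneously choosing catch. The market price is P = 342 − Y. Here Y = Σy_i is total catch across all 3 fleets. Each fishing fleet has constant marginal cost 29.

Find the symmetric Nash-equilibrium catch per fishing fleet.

A representative fishing fleet's profit is π_i = y_i(342 − Y) − 29y_i, with Y = y_i + Σ_{j≠i} y_j.
First-order condition: 313 − 2y_i − Σ_{j≠i} y_j = 0.
In a symmetric equilibrium every fishing fleet chooses the same y, so Σ_{j≠i} y_j = 2y. The condition becomes 313 − 4y = 0, giving y = 313/4 = 78.25.

78.25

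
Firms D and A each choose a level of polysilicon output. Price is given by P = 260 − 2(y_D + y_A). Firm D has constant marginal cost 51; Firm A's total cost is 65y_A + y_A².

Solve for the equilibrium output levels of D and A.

Firm D's profit: π = y_D(260 − 2(y_D + y_A)) − 51y_D.
∂π/∂y_D = 209 − 4y_D − 2y_A = 0, so y_D = 52.25 − 0.5y_A.
For A: ∂π/∂y_A = 195 − 6y_A − 2y_D = 0 ⇒ y_A = 32.5 − (1/3)y_D.
Plugging y_A into D's best response: y_D = 52.25 − 0.5(32.5 − (1/3)y_D) ⇒ (5/6)y_D = 36, so y_D = 43.2.
Then y_A = 32.5 − (1/3)·43.2 = 18.1.

43.2, 18.1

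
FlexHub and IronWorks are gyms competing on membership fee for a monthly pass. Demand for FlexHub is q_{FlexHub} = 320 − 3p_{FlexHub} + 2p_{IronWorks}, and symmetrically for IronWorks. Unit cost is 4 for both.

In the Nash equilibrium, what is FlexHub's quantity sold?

FlexHub's profit: π = (p_{FlexHub} − 4)(320 − 3p_{FlexHub} + 2p_{IronWorks}).
∂π/∂p_{FlexHub} = 332 − 6p_{FlexHub} + 2p_{IronWorks} = 0 ⇒ p_{FlexHub} = 166/3 + (1/3)p_{IronWorks}.
By symmetry p_{IronWorks} = p_{FlexHub}; substituting into the reaction function, (2/3)p_{FlexHub} = 166/3 and p_{FlexHub} = 83.
q_{FlexHub} = 320 − 3·83 + 2·83 = 237.

237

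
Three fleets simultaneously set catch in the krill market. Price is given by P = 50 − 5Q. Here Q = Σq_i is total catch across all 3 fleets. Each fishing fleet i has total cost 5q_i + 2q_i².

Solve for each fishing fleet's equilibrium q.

1.875

A representative fishing fleet's profit is π_i = q_i(50 − 5Q) − 5q_i − 2q_i², with Q = q_i + Σ_{j≠i} q_j.
First-order condition: 45 − 14q_i − 5Σ_{j≠i} q_j = 0.
Imposing symmetry (q_j = q for all j) turns Σ_{j≠i} q_j into 2q, so 45 = 24q and q = 1.875.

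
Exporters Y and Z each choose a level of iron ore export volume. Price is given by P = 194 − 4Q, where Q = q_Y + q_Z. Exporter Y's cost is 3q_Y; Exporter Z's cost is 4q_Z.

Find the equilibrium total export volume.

Exporter Y's profit: π = q_Y(194 − 4(q_Y + q_Z)) − 3q_Y.
∂π/∂q_Y = 191 − 8q_Y − 4q_Z = 0, so q_Y = 23.875 − 0.5q_Z.
By the same steps for Z: q_Z = 23.75 − 0.5q_Y.
Plugging q_Z into Y's best response: q_Y = 23.875 − 0.5(23.75 − 0.5q_Y) ⇒ 0.75q_Y = 12, so q_Y = 16.
Then q_Z = 23.75 − 0.5·16 = 15.75.
Total export volume: 16 + 15.75 = 31.75.

31.75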